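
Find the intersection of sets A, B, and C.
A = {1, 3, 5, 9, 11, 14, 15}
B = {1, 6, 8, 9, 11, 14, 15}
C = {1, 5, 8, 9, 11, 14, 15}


Set A = {1, 3, 5, 9, 11, 14, 15}
Set B = {1, 6, 8, 9, 11, 14, 15}
Set C = {1, 5, 8, 9, 11, 14, 15}
First, A ∩ B = {1, 9, 11, 14, 15}
Then, (A ∩ B) ∩ C = {1, 9, 11, 14, 15}

{1, 9, 11, 14, 15}


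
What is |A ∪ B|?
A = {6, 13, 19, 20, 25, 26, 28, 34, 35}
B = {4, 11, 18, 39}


Set A = {6, 13, 19, 20, 25, 26, 28, 34, 35}, |A| = 9
Set B = {4, 11, 18, 39}, |B| = 4
A ∩ B = {}, |A ∩ B| = 0
|A ∪ B| = |A| + |B| - |A ∩ B| = 9 + 4 - 0 = 13

13


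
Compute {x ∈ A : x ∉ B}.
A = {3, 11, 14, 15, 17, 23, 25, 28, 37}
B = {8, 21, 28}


Set A = {3, 11, 14, 15, 17, 23, 25, 28, 37}
Set B = {8, 21, 28}
Check each element of A against B:
3 ∉ B (include), 11 ∉ B (include), 14 ∉ B (include), 15 ∉ B (include), 17 ∉ B (include), 23 ∉ B (include), 25 ∉ B (include), 28 ∈ B, 37 ∉ B (include)
Elements of A not in B: {3, 11, 14, 15, 17, 23, 25, 37}

{3, 11, 14, 15, 17, 23, 25, 37}


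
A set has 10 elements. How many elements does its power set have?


The set has 10 elements.
The power set contains all possible subsets.
|P(A)| = 2^|A| = 2^10 = 1024

1024


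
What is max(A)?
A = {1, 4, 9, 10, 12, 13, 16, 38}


Set A = {1, 4, 9, 10, 12, 13, 16, 38}
Elements in ascending order: 1, 4, 9, 10, 12, 13, 16, 38
The largest element is 38.

38


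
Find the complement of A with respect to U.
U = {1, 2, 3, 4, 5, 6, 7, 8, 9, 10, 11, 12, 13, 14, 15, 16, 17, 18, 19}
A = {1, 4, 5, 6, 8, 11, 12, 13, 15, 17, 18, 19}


Universal set U = {1, 2, 3, 4, 5, 6, 7, 8, 9, 10, 11, 12, 13, 14, 15, 16, 17, 18, 19}
Set A = {1, 4, 5, 6, 8, 11, 12, 13, 15, 17, 18, 19}
A' = U \ A = elements in U but not in A
Checking each element of U:
1 (in A, exclude), 2 (not in A, include), 3 (not in A, include), 4 (in A, exclude), 5 (in A, exclude), 6 (in A, exclude), 7 (not in A, include), 8 (in A, exclude), 9 (not in A, include), 10 (not in A, include), 11 (in A, exclude), 12 (in A, exclude), 13 (in A, exclude), 14 (not in A, include), 15 (in A, exclude), 16 (not in A, include), 17 (in A, exclude), 18 (in A, exclude), 19 (in A, exclude)
A' = {2, 3, 7, 9, 10, 14, 16}

{2, 3, 7, 9, 10, 14, 16}


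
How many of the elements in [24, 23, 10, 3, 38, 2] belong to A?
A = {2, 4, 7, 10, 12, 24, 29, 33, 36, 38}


Set A = {2, 4, 7, 10, 12, 24, 29, 33, 36, 38}
Candidates: [24, 23, 10, 3, 38, 2]
Check each candidate:
24 ∈ A, 23 ∉ A, 10 ∈ A, 3 ∉ A, 38 ∈ A, 2 ∈ A
Count of candidates in A: 4

4


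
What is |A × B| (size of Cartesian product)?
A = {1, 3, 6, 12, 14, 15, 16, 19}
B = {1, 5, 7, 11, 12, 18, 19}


Set A = {1, 3, 6, 12, 14, 15, 16, 19} has 8 elements.
Set B = {1, 5, 7, 11, 12, 18, 19} has 7 elements.
|A × B| = |A| × |B| = 8 × 7 = 56

56


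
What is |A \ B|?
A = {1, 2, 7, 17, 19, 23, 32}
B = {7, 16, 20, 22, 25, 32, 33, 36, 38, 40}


Set A = {1, 2, 7, 17, 19, 23, 32}
Set B = {7, 16, 20, 22, 25, 32, 33, 36, 38, 40}
A \ B = {1, 2, 17, 19, 23}
|A \ B| = 5

5


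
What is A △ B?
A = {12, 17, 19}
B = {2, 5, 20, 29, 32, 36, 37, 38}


Set A = {12, 17, 19}
Set B = {2, 5, 20, 29, 32, 36, 37, 38}
A △ B = (A \ B) ∪ (B \ A)
Elements in A but not B: {12, 17, 19}
Elements in B but not A: {2, 5, 20, 29, 32, 36, 37, 38}
A △ B = {2, 5, 12, 17, 19, 20, 29, 32, 36, 37, 38}

{2, 5, 12, 17, 19, 20, 29, 32, 36, 37, 38}


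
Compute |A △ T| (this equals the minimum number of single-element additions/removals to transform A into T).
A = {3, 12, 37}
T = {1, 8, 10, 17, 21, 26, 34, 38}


Set A = {3, 12, 37}
Set T = {1, 8, 10, 17, 21, 26, 34, 38}
Elements to remove from A (in A, not in T): {3, 12, 37} → 3 removals
Elements to add to A (in T, not in A): {1, 8, 10, 17, 21, 26, 34, 38} → 8 additions
Total edits = 3 + 8 = 11

11


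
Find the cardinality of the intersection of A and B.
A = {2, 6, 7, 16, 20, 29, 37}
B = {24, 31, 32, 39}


Set A = {2, 6, 7, 16, 20, 29, 37}
Set B = {24, 31, 32, 39}
A ∩ B = {}
|A ∩ B| = 0

0


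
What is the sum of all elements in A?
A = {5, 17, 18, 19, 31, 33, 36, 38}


Set A = {5, 17, 18, 19, 31, 33, 36, 38}
Sum = 5 + 17 + 18 + 19 + 31 + 33 + 36 + 38 = 197

197


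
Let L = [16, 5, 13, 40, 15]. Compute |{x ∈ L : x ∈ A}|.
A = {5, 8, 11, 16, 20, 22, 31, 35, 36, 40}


Set A = {5, 8, 11, 16, 20, 22, 31, 35, 36, 40}
Candidates: [16, 5, 13, 40, 15]
Check each candidate:
16 ∈ A, 5 ∈ A, 13 ∉ A, 40 ∈ A, 15 ∉ A
Count of candidates in A: 3

3


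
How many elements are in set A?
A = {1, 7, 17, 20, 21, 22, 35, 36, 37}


Set A = {1, 7, 17, 20, 21, 22, 35, 36, 37}
Listing elements: 1, 7, 17, 20, 21, 22, 35, 36, 37
Counting: 9 elements
|A| = 9

9


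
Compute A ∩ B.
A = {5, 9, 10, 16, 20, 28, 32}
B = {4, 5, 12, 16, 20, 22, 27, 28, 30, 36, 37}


Set A = {5, 9, 10, 16, 20, 28, 32}
Set B = {4, 5, 12, 16, 20, 22, 27, 28, 30, 36, 37}
A ∩ B includes only elements in both sets.
Check each element of A against B:
5 ✓, 9 ✗, 10 ✗, 16 ✓, 20 ✓, 28 ✓, 32 ✗
A ∩ B = {5, 16, 20, 28}

{5, 16, 20, 28}


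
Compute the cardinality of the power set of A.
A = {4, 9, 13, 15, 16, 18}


Set A = {4, 9, 13, 15, 16, 18}
|A| = 6
The power set P(A) contains all subsets of A.
|P(A)| = 2^|A| = 2^6 = 64

64


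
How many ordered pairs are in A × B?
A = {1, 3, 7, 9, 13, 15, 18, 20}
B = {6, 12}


Set A = {1, 3, 7, 9, 13, 15, 18, 20} has 8 elements.
Set B = {6, 12} has 2 elements.
|A × B| = |A| × |B| = 8 × 2 = 16

16


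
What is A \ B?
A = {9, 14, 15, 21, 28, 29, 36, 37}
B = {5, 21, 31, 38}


Set A = {9, 14, 15, 21, 28, 29, 36, 37}
Set B = {5, 21, 31, 38}
A \ B includes elements in A that are not in B.
Check each element of A:
9 (not in B, keep), 14 (not in B, keep), 15 (not in B, keep), 21 (in B, remove), 28 (not in B, keep), 29 (not in B, keep), 36 (not in B, keep), 37 (not in B, keep)
A \ B = {9, 14, 15, 28, 29, 36, 37}

{9, 14, 15, 28, 29, 36, 37}


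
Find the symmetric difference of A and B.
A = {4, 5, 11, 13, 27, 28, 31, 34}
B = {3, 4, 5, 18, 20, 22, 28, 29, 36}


Set A = {4, 5, 11, 13, 27, 28, 31, 34}
Set B = {3, 4, 5, 18, 20, 22, 28, 29, 36}
A △ B = (A \ B) ∪ (B \ A)
Elements in A but not B: {11, 13, 27, 31, 34}
Elements in B but not A: {3, 18, 20, 22, 29, 36}
A △ B = {3, 11, 13, 18, 20, 22, 27, 29, 31, 34, 36}

{3, 11, 13, 18, 20, 22, 27, 29, 31, 34, 36}


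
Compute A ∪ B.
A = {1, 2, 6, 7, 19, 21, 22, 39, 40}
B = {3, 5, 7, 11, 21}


Set A = {1, 2, 6, 7, 19, 21, 22, 39, 40}
Set B = {3, 5, 7, 11, 21}
A ∪ B includes all elements in either set.
Elements from A: {1, 2, 6, 7, 19, 21, 22, 39, 40}
Elements from B not already included: {3, 5, 11}
A ∪ B = {1, 2, 3, 5, 6, 7, 11, 19, 21, 22, 39, 40}

{1, 2, 3, 5, 6, 7, 11, 19, 21, 22, 39, 40}


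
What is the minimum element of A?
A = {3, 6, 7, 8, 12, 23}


Set A = {3, 6, 7, 8, 12, 23}
Elements in ascending order: 3, 6, 7, 8, 12, 23
The smallest element is 3.

3


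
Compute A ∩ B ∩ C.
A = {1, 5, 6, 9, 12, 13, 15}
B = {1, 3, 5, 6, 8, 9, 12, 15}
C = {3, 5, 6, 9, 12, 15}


Set A = {1, 5, 6, 9, 12, 13, 15}
Set B = {1, 3, 5, 6, 8, 9, 12, 15}
Set C = {3, 5, 6, 9, 12, 15}
First, A ∩ B = {1, 5, 6, 9, 12, 15}
Then, (A ∩ B) ∩ C = {5, 6, 9, 12, 15}

{5, 6, 9, 12, 15}


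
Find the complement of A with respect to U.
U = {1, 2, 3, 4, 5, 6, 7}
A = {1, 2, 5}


Universal set U = {1, 2, 3, 4, 5, 6, 7}
Set A = {1, 2, 5}
A' = U \ A = elements in U but not in A
Checking each element of U:
1 (in A, exclude), 2 (in A, exclude), 3 (not in A, include), 4 (not in A, include), 5 (in A, exclude), 6 (not in A, include), 7 (not in A, include)
A' = {3, 4, 6, 7}

{3, 4, 6, 7}


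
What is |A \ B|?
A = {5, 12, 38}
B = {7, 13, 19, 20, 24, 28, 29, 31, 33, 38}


Set A = {5, 12, 38}
Set B = {7, 13, 19, 20, 24, 28, 29, 31, 33, 38}
A \ B = {5, 12}
|A \ B| = 2

2


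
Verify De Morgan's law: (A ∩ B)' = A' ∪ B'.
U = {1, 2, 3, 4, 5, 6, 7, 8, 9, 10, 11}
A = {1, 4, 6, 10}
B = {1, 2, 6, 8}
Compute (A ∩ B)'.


U = {1, 2, 3, 4, 5, 6, 7, 8, 9, 10, 11}
A = {1, 4, 6, 10}, B = {1, 2, 6, 8}
A ∩ B = {1, 6}
(A ∩ B)' = U \ (A ∩ B) = {2, 3, 4, 5, 7, 8, 9, 10, 11}
Verification via A' ∪ B': A' = {2, 3, 5, 7, 8, 9, 11}, B' = {3, 4, 5, 7, 9, 10, 11}
A' ∪ B' = {2, 3, 4, 5, 7, 8, 9, 10, 11} ✓

{2, 3, 4, 5, 7, 8, 9, 10, 11}


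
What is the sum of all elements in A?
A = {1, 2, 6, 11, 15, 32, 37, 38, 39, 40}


Set A = {1, 2, 6, 11, 15, 32, 37, 38, 39, 40}
Sum = 1 + 2 + 6 + 11 + 15 + 32 + 37 + 38 + 39 + 40 = 221

221


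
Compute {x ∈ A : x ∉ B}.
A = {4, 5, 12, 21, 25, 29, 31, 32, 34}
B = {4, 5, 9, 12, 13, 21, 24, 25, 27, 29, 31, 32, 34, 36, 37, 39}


Set A = {4, 5, 12, 21, 25, 29, 31, 32, 34}
Set B = {4, 5, 9, 12, 13, 21, 24, 25, 27, 29, 31, 32, 34, 36, 37, 39}
Check each element of A against B:
4 ∈ B, 5 ∈ B, 12 ∈ B, 21 ∈ B, 25 ∈ B, 29 ∈ B, 31 ∈ B, 32 ∈ B, 34 ∈ B
Elements of A not in B: {}

{}


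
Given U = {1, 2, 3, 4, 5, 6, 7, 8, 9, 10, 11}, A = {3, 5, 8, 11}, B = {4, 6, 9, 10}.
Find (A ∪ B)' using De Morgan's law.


U = {1, 2, 3, 4, 5, 6, 7, 8, 9, 10, 11}
A = {3, 5, 8, 11}, B = {4, 6, 9, 10}
A ∪ B = {3, 4, 5, 6, 8, 9, 10, 11}
(A ∪ B)' = U \ (A ∪ B) = {1, 2, 7}
Verification via A' ∩ B': A' = {1, 2, 4, 6, 7, 9, 10}, B' = {1, 2, 3, 5, 7, 8, 11}
A' ∩ B' = {1, 2, 7} ✓

{1, 2, 7}


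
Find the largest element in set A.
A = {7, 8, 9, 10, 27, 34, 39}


Set A = {7, 8, 9, 10, 27, 34, 39}
Elements in ascending order: 7, 8, 9, 10, 27, 34, 39
The largest element is 39.

39


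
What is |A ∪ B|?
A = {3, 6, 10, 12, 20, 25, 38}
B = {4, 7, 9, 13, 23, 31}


Set A = {3, 6, 10, 12, 20, 25, 38}, |A| = 7
Set B = {4, 7, 9, 13, 23, 31}, |B| = 6
A ∩ B = {}, |A ∩ B| = 0
|A ∪ B| = |A| + |B| - |A ∩ B| = 7 + 6 - 0 = 13

13


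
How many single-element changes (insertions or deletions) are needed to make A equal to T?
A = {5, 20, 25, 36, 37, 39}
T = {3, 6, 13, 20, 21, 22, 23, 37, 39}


Set A = {5, 20, 25, 36, 37, 39}
Set T = {3, 6, 13, 20, 21, 22, 23, 37, 39}
Elements to remove from A (in A, not in T): {5, 25, 36} → 3 removals
Elements to add to A (in T, not in A): {3, 6, 13, 21, 22, 23} → 6 additions
Total edits = 3 + 6 = 9

9


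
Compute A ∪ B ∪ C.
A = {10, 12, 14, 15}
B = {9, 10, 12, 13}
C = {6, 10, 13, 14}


Set A = {10, 12, 14, 15}
Set B = {9, 10, 12, 13}
Set C = {6, 10, 13, 14}
First, A ∪ B = {9, 10, 12, 13, 14, 15}
Then, (A ∪ B) ∪ C = {6, 9, 10, 12, 13, 14, 15}

{6, 9, 10, 12, 13, 14, 15}


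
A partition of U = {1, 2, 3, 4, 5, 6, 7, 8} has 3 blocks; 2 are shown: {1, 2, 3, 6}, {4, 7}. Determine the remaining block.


U = {1, 2, 3, 4, 5, 6, 7, 8}
Shown blocks: {1, 2, 3, 6}, {4, 7}
A partition's blocks are pairwise disjoint and cover U, so the missing block = U \ (union of shown blocks).
Union of shown blocks: {1, 2, 3, 4, 6, 7}
Missing block = U \ (union) = {5, 8}

{5, 8}


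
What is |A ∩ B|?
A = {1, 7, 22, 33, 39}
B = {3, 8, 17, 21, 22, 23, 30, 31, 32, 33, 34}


Set A = {1, 7, 22, 33, 39}
Set B = {3, 8, 17, 21, 22, 23, 30, 31, 32, 33, 34}
A ∩ B = {22, 33}
|A ∩ B| = 2

2


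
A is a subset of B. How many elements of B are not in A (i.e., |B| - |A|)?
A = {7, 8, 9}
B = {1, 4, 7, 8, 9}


Set A = {7, 8, 9}, |A| = 3
Set B = {1, 4, 7, 8, 9}, |B| = 5
Since A ⊆ B: B \ A = {1, 4}
|B| - |A| = 5 - 3 = 2

2


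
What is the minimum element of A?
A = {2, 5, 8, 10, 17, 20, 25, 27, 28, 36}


Set A = {2, 5, 8, 10, 17, 20, 25, 27, 28, 36}
Elements in ascending order: 2, 5, 8, 10, 17, 20, 25, 27, 28, 36
The smallest element is 2.

2


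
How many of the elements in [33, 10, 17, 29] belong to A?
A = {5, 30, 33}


Set A = {5, 30, 33}
Candidates: [33, 10, 17, 29]
Check each candidate:
33 ∈ A, 10 ∉ A, 17 ∉ A, 29 ∉ A
Count of candidates in A: 1

1


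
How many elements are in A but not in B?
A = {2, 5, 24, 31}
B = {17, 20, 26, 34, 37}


Set A = {2, 5, 24, 31}
Set B = {17, 20, 26, 34, 37}
A \ B = {2, 5, 24, 31}
|A \ B| = 4

4


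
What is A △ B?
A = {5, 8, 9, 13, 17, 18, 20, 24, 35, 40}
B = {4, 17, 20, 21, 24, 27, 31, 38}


Set A = {5, 8, 9, 13, 17, 18, 20, 24, 35, 40}
Set B = {4, 17, 20, 21, 24, 27, 31, 38}
A △ B = (A \ B) ∪ (B \ A)
Elements in A but not B: {5, 8, 9, 13, 18, 35, 40}
Elements in B but not A: {4, 21, 27, 31, 38}
A △ B = {4, 5, 8, 9, 13, 18, 21, 27, 31, 35, 38, 40}

{4, 5, 8, 9, 13, 18, 21, 27, 31, 35, 38, 40}


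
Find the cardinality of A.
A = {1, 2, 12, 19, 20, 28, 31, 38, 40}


Set A = {1, 2, 12, 19, 20, 28, 31, 38, 40}
Listing elements: 1, 2, 12, 19, 20, 28, 31, 38, 40
Counting: 9 elements
|A| = 9

9


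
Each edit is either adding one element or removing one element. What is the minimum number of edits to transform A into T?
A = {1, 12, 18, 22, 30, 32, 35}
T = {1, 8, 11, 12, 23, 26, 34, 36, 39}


Set A = {1, 12, 18, 22, 30, 32, 35}
Set T = {1, 8, 11, 12, 23, 26, 34, 36, 39}
Elements to remove from A (in A, not in T): {18, 22, 30, 32, 35} → 5 removals
Elements to add to A (in T, not in A): {8, 11, 23, 26, 34, 36, 39} → 7 additions
Total edits = 5 + 7 = 12

12


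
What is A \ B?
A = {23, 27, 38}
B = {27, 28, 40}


Set A = {23, 27, 38}
Set B = {27, 28, 40}
A \ B includes elements in A that are not in B.
Check each element of A:
23 (not in B, keep), 27 (in B, remove), 38 (not in B, keep)
A \ B = {23, 38}

{23, 38}


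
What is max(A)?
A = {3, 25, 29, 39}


Set A = {3, 25, 29, 39}
Elements in ascending order: 3, 25, 29, 39
The largest element is 39.

39


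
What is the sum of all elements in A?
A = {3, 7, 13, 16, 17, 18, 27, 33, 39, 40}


Set A = {3, 7, 13, 16, 17, 18, 27, 33, 39, 40}
Sum = 3 + 7 + 13 + 16 + 17 + 18 + 27 + 33 + 39 + 40 = 213

213


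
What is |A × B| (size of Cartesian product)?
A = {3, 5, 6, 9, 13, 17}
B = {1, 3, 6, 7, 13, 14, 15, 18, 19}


Set A = {3, 5, 6, 9, 13, 17} has 6 elements.
Set B = {1, 3, 6, 7, 13, 14, 15, 18, 19} has 9 elements.
|A × B| = |A| × |B| = 6 × 9 = 54

54


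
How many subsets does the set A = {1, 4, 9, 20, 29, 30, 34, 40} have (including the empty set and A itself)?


Set A = {1, 4, 9, 20, 29, 30, 34, 40}
|A| = 8
The power set P(A) contains all subsets of A.
|P(A)| = 2^|A| = 2^8 = 256

256


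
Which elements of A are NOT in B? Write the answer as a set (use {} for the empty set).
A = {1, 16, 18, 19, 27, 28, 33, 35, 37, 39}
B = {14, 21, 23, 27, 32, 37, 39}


Set A = {1, 16, 18, 19, 27, 28, 33, 35, 37, 39}
Set B = {14, 21, 23, 27, 32, 37, 39}
Check each element of A against B:
1 ∉ B (include), 16 ∉ B (include), 18 ∉ B (include), 19 ∉ B (include), 27 ∈ B, 28 ∉ B (include), 33 ∉ B (include), 35 ∉ B (include), 37 ∈ B, 39 ∈ B
Elements of A not in B: {1, 16, 18, 19, 28, 33, 35}

{1, 16, 18, 19, 28, 33, 35}


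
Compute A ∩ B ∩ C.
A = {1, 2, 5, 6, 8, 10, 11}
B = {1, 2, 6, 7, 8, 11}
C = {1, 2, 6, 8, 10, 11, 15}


Set A = {1, 2, 5, 6, 8, 10, 11}
Set B = {1, 2, 6, 7, 8, 11}
Set C = {1, 2, 6, 8, 10, 11, 15}
First, A ∩ B = {1, 2, 6, 8, 11}
Then, (A ∩ B) ∩ C = {1, 2, 6, 8, 11}

{1, 2, 6, 8, 11}


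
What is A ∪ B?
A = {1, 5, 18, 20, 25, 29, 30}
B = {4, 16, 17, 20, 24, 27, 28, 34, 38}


Set A = {1, 5, 18, 20, 25, 29, 30}
Set B = {4, 16, 17, 20, 24, 27, 28, 34, 38}
A ∪ B includes all elements in either set.
Elements from A: {1, 5, 18, 20, 25, 29, 30}
Elements from B not already included: {4, 16, 17, 24, 27, 28, 34, 38}
A ∪ B = {1, 4, 5, 16, 17, 18, 20, 24, 25, 27, 28, 29, 30, 34, 38}

{1, 4, 5, 16, 17, 18, 20, 24, 25, 27, 28, 29, 30, 34, 38}


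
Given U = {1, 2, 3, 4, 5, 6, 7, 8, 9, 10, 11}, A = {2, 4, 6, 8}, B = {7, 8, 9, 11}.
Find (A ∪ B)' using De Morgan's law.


U = {1, 2, 3, 4, 5, 6, 7, 8, 9, 10, 11}
A = {2, 4, 6, 8}, B = {7, 8, 9, 11}
A ∪ B = {2, 4, 6, 7, 8, 9, 11}
(A ∪ B)' = U \ (A ∪ B) = {1, 3, 5, 10}
Verification via A' ∩ B': A' = {1, 3, 5, 7, 9, 10, 11}, B' = {1, 2, 3, 4, 5, 6, 10}
A' ∩ B' = {1, 3, 5, 10} ✓

{1, 3, 5, 10}


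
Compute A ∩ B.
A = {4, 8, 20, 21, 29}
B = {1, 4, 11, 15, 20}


Set A = {4, 8, 20, 21, 29}
Set B = {1, 4, 11, 15, 20}
A ∩ B includes only elements in both sets.
Check each element of A against B:
4 ✓, 8 ✗, 20 ✓, 21 ✗, 29 ✗
A ∩ B = {4, 20}

{4, 20}


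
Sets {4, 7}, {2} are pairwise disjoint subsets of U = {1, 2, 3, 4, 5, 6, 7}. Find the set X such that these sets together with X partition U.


U = {1, 2, 3, 4, 5, 6, 7}
Shown blocks: {4, 7}, {2}
A partition's blocks are pairwise disjoint and cover U, so the missing block = U \ (union of shown blocks).
Union of shown blocks: {2, 4, 7}
Missing block = U \ (union) = {1, 3, 5, 6}

{1, 3, 5, 6}


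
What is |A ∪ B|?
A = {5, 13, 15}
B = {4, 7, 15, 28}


Set A = {5, 13, 15}, |A| = 3
Set B = {4, 7, 15, 28}, |B| = 4
A ∩ B = {15}, |A ∩ B| = 1
|A ∪ B| = |A| + |B| - |A ∩ B| = 3 + 4 - 1 = 6

6


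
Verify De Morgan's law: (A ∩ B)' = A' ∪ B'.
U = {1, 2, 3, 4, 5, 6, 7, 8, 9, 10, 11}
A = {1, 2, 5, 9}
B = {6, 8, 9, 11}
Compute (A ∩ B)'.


U = {1, 2, 3, 4, 5, 6, 7, 8, 9, 10, 11}
A = {1, 2, 5, 9}, B = {6, 8, 9, 11}
A ∩ B = {9}
(A ∩ B)' = U \ (A ∩ B) = {1, 2, 3, 4, 5, 6, 7, 8, 10, 11}
Verification via A' ∪ B': A' = {3, 4, 6, 7, 8, 10, 11}, B' = {1, 2, 3, 4, 5, 7, 10}
A' ∪ B' = {1, 2, 3, 4, 5, 6, 7, 8, 10, 11} ✓

{1, 2, 3, 4, 5, 6, 7, 8, 10, 11}


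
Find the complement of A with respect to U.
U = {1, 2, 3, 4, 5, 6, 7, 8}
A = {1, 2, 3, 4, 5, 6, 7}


Universal set U = {1, 2, 3, 4, 5, 6, 7, 8}
Set A = {1, 2, 3, 4, 5, 6, 7}
A' = U \ A = elements in U but not in A
Checking each element of U:
1 (in A, exclude), 2 (in A, exclude), 3 (in A, exclude), 4 (in A, exclude), 5 (in A, exclude), 6 (in A, exclude), 7 (in A, exclude), 8 (not in A, include)
A' = {8}

{8}


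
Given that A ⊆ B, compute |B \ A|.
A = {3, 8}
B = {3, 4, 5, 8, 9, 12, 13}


Set A = {3, 8}, |A| = 2
Set B = {3, 4, 5, 8, 9, 12, 13}, |B| = 7
Since A ⊆ B: B \ A = {4, 5, 9, 12, 13}
|B| - |A| = 7 - 2 = 5

5


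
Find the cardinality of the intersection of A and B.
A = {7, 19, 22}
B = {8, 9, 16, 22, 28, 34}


Set A = {7, 19, 22}
Set B = {8, 9, 16, 22, 28, 34}
A ∩ B = {22}
|A ∩ B| = 1

1


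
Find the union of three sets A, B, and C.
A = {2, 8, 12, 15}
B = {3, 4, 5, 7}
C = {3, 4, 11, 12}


Set A = {2, 8, 12, 15}
Set B = {3, 4, 5, 7}
Set C = {3, 4, 11, 12}
First, A ∪ B = {2, 3, 4, 5, 7, 8, 12, 15}
Then, (A ∪ B) ∪ C = {2, 3, 4, 5, 7, 8, 11, 12, 15}

{2, 3, 4, 5, 7, 8, 11, 12, 15}


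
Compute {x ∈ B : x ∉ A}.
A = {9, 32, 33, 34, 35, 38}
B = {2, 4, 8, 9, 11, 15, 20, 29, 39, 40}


Set A = {9, 32, 33, 34, 35, 38}
Set B = {2, 4, 8, 9, 11, 15, 20, 29, 39, 40}
Check each element of B against A:
2 ∉ A (include), 4 ∉ A (include), 8 ∉ A (include), 9 ∈ A, 11 ∉ A (include), 15 ∉ A (include), 20 ∉ A (include), 29 ∉ A (include), 39 ∉ A (include), 40 ∉ A (include)
Elements of B not in A: {2, 4, 8, 11, 15, 20, 29, 39, 40}

{2, 4, 8, 11, 15, 20, 29, 39, 40}


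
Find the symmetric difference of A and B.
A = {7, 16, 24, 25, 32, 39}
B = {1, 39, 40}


Set A = {7, 16, 24, 25, 32, 39}
Set B = {1, 39, 40}
A △ B = (A \ B) ∪ (B \ A)
Elements in A but not B: {7, 16, 24, 25, 32}
Elements in B but not A: {1, 40}
A △ B = {1, 7, 16, 24, 25, 32, 40}

{1, 7, 16, 24, 25, 32, 40}


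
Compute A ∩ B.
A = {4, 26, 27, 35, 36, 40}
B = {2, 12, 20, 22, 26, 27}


Set A = {4, 26, 27, 35, 36, 40}
Set B = {2, 12, 20, 22, 26, 27}
A ∩ B includes only elements in both sets.
Check each element of A against B:
4 ✗, 26 ✓, 27 ✓, 35 ✗, 36 ✗, 40 ✗
A ∩ B = {26, 27}

{26, 27}


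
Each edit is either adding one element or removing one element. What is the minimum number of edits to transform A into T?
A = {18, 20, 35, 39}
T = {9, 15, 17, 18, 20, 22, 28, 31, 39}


Set A = {18, 20, 35, 39}
Set T = {9, 15, 17, 18, 20, 22, 28, 31, 39}
Elements to remove from A (in A, not in T): {35} → 1 removals
Elements to add to A (in T, not in A): {9, 15, 17, 22, 28, 31} → 6 additions
Total edits = 1 + 6 = 7

7


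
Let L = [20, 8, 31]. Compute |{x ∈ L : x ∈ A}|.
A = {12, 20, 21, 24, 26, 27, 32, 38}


Set A = {12, 20, 21, 24, 26, 27, 32, 38}
Candidates: [20, 8, 31]
Check each candidate:
20 ∈ A, 8 ∉ A, 31 ∉ A
Count of candidates in A: 1

1


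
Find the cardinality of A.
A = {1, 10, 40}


Set A = {1, 10, 40}
Listing elements: 1, 10, 40
Counting: 3 elements
|A| = 3

3


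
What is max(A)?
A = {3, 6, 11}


Set A = {3, 6, 11}
Elements in ascending order: 3, 6, 11
The largest element is 11.

11


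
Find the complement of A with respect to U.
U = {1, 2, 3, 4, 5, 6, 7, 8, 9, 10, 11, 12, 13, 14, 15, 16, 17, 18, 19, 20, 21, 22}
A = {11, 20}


Universal set U = {1, 2, 3, 4, 5, 6, 7, 8, 9, 10, 11, 12, 13, 14, 15, 16, 17, 18, 19, 20, 21, 22}
Set A = {11, 20}
A' = U \ A = elements in U but not in A
Checking each element of U:
1 (not in A, include), 2 (not in A, include), 3 (not in A, include), 4 (not in A, include), 5 (not in A, include), 6 (not in A, include), 7 (not in A, include), 8 (not in A, include), 9 (not in A, include), 10 (not in A, include), 11 (in A, exclude), 12 (not in A, include), 13 (not in A, include), 14 (not in A, include), 15 (not in A, include), 16 (not in A, include), 17 (not in A, include), 18 (not in A, include), 19 (not in A, include), 20 (in A, exclude), 21 (not in A, include), 22 (not in A, include)
A' = {1, 2, 3, 4, 5, 6, 7, 8, 9, 10, 12, 13, 14, 15, 16, 17, 18, 19, 21, 22}

{1, 2, 3, 4, 5, 6, 7, 8, 9, 10, 12, 13, 14, 15, 16, 17, 18, 19, 21, 22}


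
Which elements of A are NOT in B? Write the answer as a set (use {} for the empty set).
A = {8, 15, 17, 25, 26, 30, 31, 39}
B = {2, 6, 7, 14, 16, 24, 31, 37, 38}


Set A = {8, 15, 17, 25, 26, 30, 31, 39}
Set B = {2, 6, 7, 14, 16, 24, 31, 37, 38}
Check each element of A against B:
8 ∉ B (include), 15 ∉ B (include), 17 ∉ B (include), 25 ∉ B (include), 26 ∉ B (include), 30 ∉ B (include), 31 ∈ B, 39 ∉ B (include)
Elements of A not in B: {8, 15, 17, 25, 26, 30, 39}

{8, 15, 17, 25, 26, 30, 39}


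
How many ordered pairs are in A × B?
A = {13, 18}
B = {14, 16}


Set A = {13, 18} has 2 elements.
Set B = {14, 16} has 2 elements.
|A × B| = |A| × |B| = 2 × 2 = 4

4


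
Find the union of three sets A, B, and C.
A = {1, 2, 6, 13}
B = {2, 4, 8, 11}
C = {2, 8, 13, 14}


Set A = {1, 2, 6, 13}
Set B = {2, 4, 8, 11}
Set C = {2, 8, 13, 14}
First, A ∪ B = {1, 2, 4, 6, 8, 11, 13}
Then, (A ∪ B) ∪ C = {1, 2, 4, 6, 8, 11, 13, 14}

{1, 2, 4, 6, 8, 11, 13, 14}


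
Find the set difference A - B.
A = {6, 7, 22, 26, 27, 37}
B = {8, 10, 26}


Set A = {6, 7, 22, 26, 27, 37}
Set B = {8, 10, 26}
A \ B includes elements in A that are not in B.
Check each element of A:
6 (not in B, keep), 7 (not in B, keep), 22 (not in B, keep), 26 (in B, remove), 27 (not in B, keep), 37 (not in B, keep)
A \ B = {6, 7, 22, 27, 37}

{6, 7, 22, 27, 37}


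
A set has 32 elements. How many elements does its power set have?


The set has 32 elements.
The power set contains all possible subsets.
|P(A)| = 2^|A| = 2^32 = 4294967296

4294967296


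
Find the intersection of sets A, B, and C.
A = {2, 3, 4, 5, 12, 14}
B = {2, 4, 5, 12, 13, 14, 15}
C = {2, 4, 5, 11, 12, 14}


Set A = {2, 3, 4, 5, 12, 14}
Set B = {2, 4, 5, 12, 13, 14, 15}
Set C = {2, 4, 5, 11, 12, 14}
First, A ∩ B = {2, 4, 5, 12, 14}
Then, (A ∩ B) ∩ C = {2, 4, 5, 12, 14}

{2, 4, 5, 12, 14}


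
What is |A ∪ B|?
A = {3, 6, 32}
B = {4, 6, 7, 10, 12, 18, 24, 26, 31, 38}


Set A = {3, 6, 32}, |A| = 3
Set B = {4, 6, 7, 10, 12, 18, 24, 26, 31, 38}, |B| = 10
A ∩ B = {6}, |A ∩ B| = 1
|A ∪ B| = |A| + |B| - |A ∩ B| = 3 + 10 - 1 = 12

12


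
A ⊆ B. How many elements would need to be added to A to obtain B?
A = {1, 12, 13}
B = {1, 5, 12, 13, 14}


Set A = {1, 12, 13}, |A| = 3
Set B = {1, 5, 12, 13, 14}, |B| = 5
Since A ⊆ B: B \ A = {5, 14}
|B| - |A| = 5 - 3 = 2

2


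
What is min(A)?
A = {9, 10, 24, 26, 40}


Set A = {9, 10, 24, 26, 40}
Elements in ascending order: 9, 10, 24, 26, 40
The smallest element is 9.

9


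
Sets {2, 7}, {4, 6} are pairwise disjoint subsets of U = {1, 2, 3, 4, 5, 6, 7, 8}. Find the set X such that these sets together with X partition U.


U = {1, 2, 3, 4, 5, 6, 7, 8}
Shown blocks: {2, 7}, {4, 6}
A partition's blocks are pairwise disjoint and cover U, so the missing block = U \ (union of shown blocks).
Union of shown blocks: {2, 4, 6, 7}
Missing block = U \ (union) = {1, 3, 5, 8}

{1, 3, 5, 8}


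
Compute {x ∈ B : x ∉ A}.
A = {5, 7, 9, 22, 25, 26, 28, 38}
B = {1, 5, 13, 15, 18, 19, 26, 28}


Set A = {5, 7, 9, 22, 25, 26, 28, 38}
Set B = {1, 5, 13, 15, 18, 19, 26, 28}
Check each element of B against A:
1 ∉ A (include), 5 ∈ A, 13 ∉ A (include), 15 ∉ A (include), 18 ∉ A (include), 19 ∉ A (include), 26 ∈ A, 28 ∈ A
Elements of B not in A: {1, 13, 15, 18, 19}

{1, 13, 15, 18, 19}


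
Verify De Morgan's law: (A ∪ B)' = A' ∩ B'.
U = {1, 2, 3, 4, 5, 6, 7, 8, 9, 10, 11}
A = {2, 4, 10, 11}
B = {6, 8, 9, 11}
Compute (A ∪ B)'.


U = {1, 2, 3, 4, 5, 6, 7, 8, 9, 10, 11}
A = {2, 4, 10, 11}, B = {6, 8, 9, 11}
A ∪ B = {2, 4, 6, 8, 9, 10, 11}
(A ∪ B)' = U \ (A ∪ B) = {1, 3, 5, 7}
Verification via A' ∩ B': A' = {1, 3, 5, 6, 7, 8, 9}, B' = {1, 2, 3, 4, 5, 7, 10}
A' ∩ B' = {1, 3, 5, 7} ✓

{1, 3, 5, 7}


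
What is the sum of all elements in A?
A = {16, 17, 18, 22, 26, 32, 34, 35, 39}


Set A = {16, 17, 18, 22, 26, 32, 34, 35, 39}
Sum = 16 + 17 + 18 + 22 + 26 + 32 + 34 + 35 + 39 = 239

239


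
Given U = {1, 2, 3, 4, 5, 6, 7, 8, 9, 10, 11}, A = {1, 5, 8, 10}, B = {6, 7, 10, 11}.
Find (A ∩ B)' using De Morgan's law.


U = {1, 2, 3, 4, 5, 6, 7, 8, 9, 10, 11}
A = {1, 5, 8, 10}, B = {6, 7, 10, 11}
A ∩ B = {10}
(A ∩ B)' = U \ (A ∩ B) = {1, 2, 3, 4, 5, 6, 7, 8, 9, 11}
Verification via A' ∪ B': A' = {2, 3, 4, 6, 7, 9, 11}, B' = {1, 2, 3, 4, 5, 8, 9}
A' ∪ B' = {1, 2, 3, 4, 5, 6, 7, 8, 9, 11} ✓

{1, 2, 3, 4, 5, 6, 7, 8, 9, 11}


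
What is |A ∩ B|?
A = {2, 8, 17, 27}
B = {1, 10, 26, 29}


Set A = {2, 8, 17, 27}
Set B = {1, 10, 26, 29}
A ∩ B = {}
|A ∩ B| = 0

0


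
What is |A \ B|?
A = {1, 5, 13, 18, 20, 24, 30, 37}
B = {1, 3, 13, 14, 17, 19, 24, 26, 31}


Set A = {1, 5, 13, 18, 20, 24, 30, 37}
Set B = {1, 3, 13, 14, 17, 19, 24, 26, 31}
A \ B = {5, 18, 20, 30, 37}
|A \ B| = 5

5


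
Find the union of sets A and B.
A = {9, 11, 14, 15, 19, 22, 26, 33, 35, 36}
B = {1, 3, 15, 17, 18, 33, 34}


Set A = {9, 11, 14, 15, 19, 22, 26, 33, 35, 36}
Set B = {1, 3, 15, 17, 18, 33, 34}
A ∪ B includes all elements in either set.
Elements from A: {9, 11, 14, 15, 19, 22, 26, 33, 35, 36}
Elements from B not already included: {1, 3, 17, 18, 34}
A ∪ B = {1, 3, 9, 11, 14, 15, 17, 18, 19, 22, 26, 33, 34, 35, 36}

{1, 3, 9, 11, 14, 15, 17, 18, 19, 22, 26, 33, 34, 35, 36}


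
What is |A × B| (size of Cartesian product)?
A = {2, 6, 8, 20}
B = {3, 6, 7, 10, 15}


Set A = {2, 6, 8, 20} has 4 elements.
Set B = {3, 6, 7, 10, 15} has 5 elements.
|A × B| = |A| × |B| = 4 × 5 = 20

20


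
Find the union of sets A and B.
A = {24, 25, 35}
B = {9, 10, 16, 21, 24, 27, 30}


Set A = {24, 25, 35}
Set B = {9, 10, 16, 21, 24, 27, 30}
A ∪ B includes all elements in either set.
Elements from A: {24, 25, 35}
Elements from B not already included: {9, 10, 16, 21, 27, 30}
A ∪ B = {9, 10, 16, 21, 24, 25, 27, 30, 35}

{9, 10, 16, 21, 24, 25, 27, 30, 35}


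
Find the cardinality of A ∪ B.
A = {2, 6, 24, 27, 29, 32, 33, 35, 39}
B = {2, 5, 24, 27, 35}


Set A = {2, 6, 24, 27, 29, 32, 33, 35, 39}, |A| = 9
Set B = {2, 5, 24, 27, 35}, |B| = 5
A ∩ B = {2, 24, 27, 35}, |A ∩ B| = 4
|A ∪ B| = |A| + |B| - |A ∩ B| = 9 + 5 - 4 = 10

10


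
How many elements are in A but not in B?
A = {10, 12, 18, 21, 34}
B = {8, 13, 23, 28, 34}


Set A = {10, 12, 18, 21, 34}
Set B = {8, 13, 23, 28, 34}
A \ B = {10, 12, 18, 21}
|A \ B| = 4

4


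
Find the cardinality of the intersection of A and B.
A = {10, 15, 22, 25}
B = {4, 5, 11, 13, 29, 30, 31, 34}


Set A = {10, 15, 22, 25}
Set B = {4, 5, 11, 13, 29, 30, 31, 34}
A ∩ B = {}
|A ∩ B| = 0

0


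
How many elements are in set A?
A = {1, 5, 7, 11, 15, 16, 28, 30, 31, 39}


Set A = {1, 5, 7, 11, 15, 16, 28, 30, 31, 39}
Listing elements: 1, 5, 7, 11, 15, 16, 28, 30, 31, 39
Counting: 10 elements
|A| = 10

10


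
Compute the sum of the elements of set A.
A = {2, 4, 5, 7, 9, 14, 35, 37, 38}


Set A = {2, 4, 5, 7, 9, 14, 35, 37, 38}
Sum = 2 + 4 + 5 + 7 + 9 + 14 + 35 + 37 + 38 = 151

151


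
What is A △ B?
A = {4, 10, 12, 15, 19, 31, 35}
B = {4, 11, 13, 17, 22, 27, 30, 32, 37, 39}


Set A = {4, 10, 12, 15, 19, 31, 35}
Set B = {4, 11, 13, 17, 22, 27, 30, 32, 37, 39}
A △ B = (A \ B) ∪ (B \ A)
Elements in A but not B: {10, 12, 15, 19, 31, 35}
Elements in B but not A: {11, 13, 17, 22, 27, 30, 32, 37, 39}
A △ B = {10, 11, 12, 13, 15, 17, 19, 22, 27, 30, 31, 32, 35, 37, 39}

{10, 11, 12, 13, 15, 17, 19, 22, 27, 30, 31, 32, 35, 37, 39}


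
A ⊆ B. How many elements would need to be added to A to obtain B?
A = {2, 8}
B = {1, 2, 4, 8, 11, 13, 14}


Set A = {2, 8}, |A| = 2
Set B = {1, 2, 4, 8, 11, 13, 14}, |B| = 7
Since A ⊆ B: B \ A = {1, 4, 11, 13, 14}
|B| - |A| = 7 - 2 = 5

5


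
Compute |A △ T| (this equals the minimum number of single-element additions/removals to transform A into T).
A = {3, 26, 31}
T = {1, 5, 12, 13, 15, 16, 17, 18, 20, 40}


Set A = {3, 26, 31}
Set T = {1, 5, 12, 13, 15, 16, 17, 18, 20, 40}
Elements to remove from A (in A, not in T): {3, 26, 31} → 3 removals
Elements to add to A (in T, not in A): {1, 5, 12, 13, 15, 16, 17, 18, 20, 40} → 10 additions
Total edits = 3 + 10 = 13

13


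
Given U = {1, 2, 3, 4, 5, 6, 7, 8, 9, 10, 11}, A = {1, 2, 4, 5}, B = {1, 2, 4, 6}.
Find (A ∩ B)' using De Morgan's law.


U = {1, 2, 3, 4, 5, 6, 7, 8, 9, 10, 11}
A = {1, 2, 4, 5}, B = {1, 2, 4, 6}
A ∩ B = {1, 2, 4}
(A ∩ B)' = U \ (A ∩ B) = {3, 5, 6, 7, 8, 9, 10, 11}
Verification via A' ∪ B': A' = {3, 6, 7, 8, 9, 10, 11}, B' = {3, 5, 7, 8, 9, 10, 11}
A' ∪ B' = {3, 5, 6, 7, 8, 9, 10, 11} ✓

{3, 5, 6, 7, 8, 9, 10, 11}


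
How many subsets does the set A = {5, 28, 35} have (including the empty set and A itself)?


Set A = {5, 28, 35}
|A| = 3
The power set P(A) contains all subsets of A.
|P(A)| = 2^|A| = 2^3 = 8

8


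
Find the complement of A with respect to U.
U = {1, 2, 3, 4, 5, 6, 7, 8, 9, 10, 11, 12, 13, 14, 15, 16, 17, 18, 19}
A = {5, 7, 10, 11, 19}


Universal set U = {1, 2, 3, 4, 5, 6, 7, 8, 9, 10, 11, 12, 13, 14, 15, 16, 17, 18, 19}
Set A = {5, 7, 10, 11, 19}
A' = U \ A = elements in U but not in A
Checking each element of U:
1 (not in A, include), 2 (not in A, include), 3 (not in A, include), 4 (not in A, include), 5 (in A, exclude), 6 (not in A, include), 7 (in A, exclude), 8 (not in A, include), 9 (not in A, include), 10 (in A, exclude), 11 (in A, exclude), 12 (not in A, include), 13 (not in A, include), 14 (not in A, include), 15 (not in A, include), 16 (not in A, include), 17 (not in A, include), 18 (not in A, include), 19 (in A, exclude)
A' = {1, 2, 3, 4, 6, 8, 9, 12, 13, 14, 15, 16, 17, 18}

{1, 2, 3, 4, 6, 8, 9, 12, 13, 14, 15, 16, 17, 18}


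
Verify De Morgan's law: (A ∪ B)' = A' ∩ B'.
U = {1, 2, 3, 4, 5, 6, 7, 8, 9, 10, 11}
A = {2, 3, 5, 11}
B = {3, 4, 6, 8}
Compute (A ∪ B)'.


U = {1, 2, 3, 4, 5, 6, 7, 8, 9, 10, 11}
A = {2, 3, 5, 11}, B = {3, 4, 6, 8}
A ∪ B = {2, 3, 4, 5, 6, 8, 11}
(A ∪ B)' = U \ (A ∪ B) = {1, 7, 9, 10}
Verification via A' ∩ B': A' = {1, 4, 6, 7, 8, 9, 10}, B' = {1, 2, 5, 7, 9, 10, 11}
A' ∩ B' = {1, 7, 9, 10} ✓

{1, 7, 9, 10}


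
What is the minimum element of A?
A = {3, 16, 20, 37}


Set A = {3, 16, 20, 37}
Elements in ascending order: 3, 16, 20, 37
The smallest element is 3.

3


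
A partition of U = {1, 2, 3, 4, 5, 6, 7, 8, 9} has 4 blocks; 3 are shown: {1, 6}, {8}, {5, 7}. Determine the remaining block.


U = {1, 2, 3, 4, 5, 6, 7, 8, 9}
Shown blocks: {1, 6}, {8}, {5, 7}
A partition's blocks are pairwise disjoint and cover U, so the missing block = U \ (union of shown blocks).
Union of shown blocks: {1, 5, 6, 7, 8}
Missing block = U \ (union) = {2, 3, 4, 9}

{2, 3, 4, 9}


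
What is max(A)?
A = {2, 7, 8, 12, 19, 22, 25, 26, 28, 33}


Set A = {2, 7, 8, 12, 19, 22, 25, 26, 28, 33}
Elements in ascending order: 2, 7, 8, 12, 19, 22, 25, 26, 28, 33
The largest element is 33.

33


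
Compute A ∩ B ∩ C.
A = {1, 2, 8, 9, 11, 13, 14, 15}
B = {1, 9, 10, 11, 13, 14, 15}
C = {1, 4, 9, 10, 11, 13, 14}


Set A = {1, 2, 8, 9, 11, 13, 14, 15}
Set B = {1, 9, 10, 11, 13, 14, 15}
Set C = {1, 4, 9, 10, 11, 13, 14}
First, A ∩ B = {1, 9, 11, 13, 14, 15}
Then, (A ∩ B) ∩ C = {1, 9, 11, 13, 14}

{1, 9, 11, 13, 14}


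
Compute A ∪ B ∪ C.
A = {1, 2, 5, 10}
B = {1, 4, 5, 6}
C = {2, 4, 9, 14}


Set A = {1, 2, 5, 10}
Set B = {1, 4, 5, 6}
Set C = {2, 4, 9, 14}
First, A ∪ B = {1, 2, 4, 5, 6, 10}
Then, (A ∪ B) ∪ C = {1, 2, 4, 5, 6, 9, 10, 14}

{1, 2, 4, 5, 6, 9, 10, 14}


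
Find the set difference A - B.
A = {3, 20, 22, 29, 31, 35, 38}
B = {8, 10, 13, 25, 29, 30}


Set A = {3, 20, 22, 29, 31, 35, 38}
Set B = {8, 10, 13, 25, 29, 30}
A \ B includes elements in A that are not in B.
Check each element of A:
3 (not in B, keep), 20 (not in B, keep), 22 (not in B, keep), 29 (in B, remove), 31 (not in B, keep), 35 (not in B, keep), 38 (not in B, keep)
A \ B = {3, 20, 22, 31, 35, 38}

{3, 20, 22, 31, 35, 38}


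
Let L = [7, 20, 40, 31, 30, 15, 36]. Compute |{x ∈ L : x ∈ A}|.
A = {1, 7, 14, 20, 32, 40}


Set A = {1, 7, 14, 20, 32, 40}
Candidates: [7, 20, 40, 31, 30, 15, 36]
Check each candidate:
7 ∈ A, 20 ∈ A, 40 ∈ A, 31 ∉ A, 30 ∉ A, 15 ∉ A, 36 ∉ A
Count of candidates in A: 3

3


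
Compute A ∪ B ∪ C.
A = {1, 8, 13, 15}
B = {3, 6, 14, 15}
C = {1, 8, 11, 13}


Set A = {1, 8, 13, 15}
Set B = {3, 6, 14, 15}
Set C = {1, 8, 11, 13}
First, A ∪ B = {1, 3, 6, 8, 13, 14, 15}
Then, (A ∪ B) ∪ C = {1, 3, 6, 8, 11, 13, 14, 15}

{1, 3, 6, 8, 11, 13, 14, 15}


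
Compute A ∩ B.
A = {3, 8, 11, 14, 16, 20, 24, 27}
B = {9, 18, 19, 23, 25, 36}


Set A = {3, 8, 11, 14, 16, 20, 24, 27}
Set B = {9, 18, 19, 23, 25, 36}
A ∩ B includes only elements in both sets.
Check each element of A against B:
3 ✗, 8 ✗, 11 ✗, 14 ✗, 16 ✗, 20 ✗, 24 ✗, 27 ✗
A ∩ B = {}

{}


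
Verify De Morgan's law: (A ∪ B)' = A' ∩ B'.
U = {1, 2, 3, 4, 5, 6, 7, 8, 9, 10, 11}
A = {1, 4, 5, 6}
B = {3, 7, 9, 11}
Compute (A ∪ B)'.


U = {1, 2, 3, 4, 5, 6, 7, 8, 9, 10, 11}
A = {1, 4, 5, 6}, B = {3, 7, 9, 11}
A ∪ B = {1, 3, 4, 5, 6, 7, 9, 11}
(A ∪ B)' = U \ (A ∪ B) = {2, 8, 10}
Verification via A' ∩ B': A' = {2, 3, 7, 8, 9, 10, 11}, B' = {1, 2, 4, 5, 6, 8, 10}
A' ∩ B' = {2, 8, 10} ✓

{2, 8, 10}


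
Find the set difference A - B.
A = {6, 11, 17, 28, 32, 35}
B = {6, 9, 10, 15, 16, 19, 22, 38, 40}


Set A = {6, 11, 17, 28, 32, 35}
Set B = {6, 9, 10, 15, 16, 19, 22, 38, 40}
A \ B includes elements in A that are not in B.
Check each element of A:
6 (in B, remove), 11 (not in B, keep), 17 (not in B, keep), 28 (not in B, keep), 32 (not in B, keep), 35 (not in B, keep)
A \ B = {11, 17, 28, 32, 35}

{11, 17, 28, 32, 35}


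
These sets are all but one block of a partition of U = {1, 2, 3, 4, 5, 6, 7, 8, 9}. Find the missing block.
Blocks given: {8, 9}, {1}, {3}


U = {1, 2, 3, 4, 5, 6, 7, 8, 9}
Shown blocks: {8, 9}, {1}, {3}
A partition's blocks are pairwise disjoint and cover U, so the missing block = U \ (union of shown blocks).
Union of shown blocks: {1, 3, 8, 9}
Missing block = U \ (union) = {2, 4, 5, 6, 7}

{2, 4, 5, 6, 7}


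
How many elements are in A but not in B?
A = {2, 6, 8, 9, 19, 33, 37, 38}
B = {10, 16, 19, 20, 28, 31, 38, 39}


Set A = {2, 6, 8, 9, 19, 33, 37, 38}
Set B = {10, 16, 19, 20, 28, 31, 38, 39}
A \ B = {2, 6, 8, 9, 33, 37}
|A \ B| = 6

6


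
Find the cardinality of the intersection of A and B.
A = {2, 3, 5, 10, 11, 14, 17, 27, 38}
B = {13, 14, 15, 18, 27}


Set A = {2, 3, 5, 10, 11, 14, 17, 27, 38}
Set B = {13, 14, 15, 18, 27}
A ∩ B = {14, 27}
|A ∩ B| = 2

2


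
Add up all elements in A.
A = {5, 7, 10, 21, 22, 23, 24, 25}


Set A = {5, 7, 10, 21, 22, 23, 24, 25}
Sum = 5 + 7 + 10 + 21 + 22 + 23 + 24 + 25 = 137

137


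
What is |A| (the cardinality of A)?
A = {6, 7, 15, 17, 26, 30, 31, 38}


Set A = {6, 7, 15, 17, 26, 30, 31, 38}
Listing elements: 6, 7, 15, 17, 26, 30, 31, 38
Counting: 8 elements
|A| = 8

8


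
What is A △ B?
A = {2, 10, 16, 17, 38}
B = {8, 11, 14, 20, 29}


Set A = {2, 10, 16, 17, 38}
Set B = {8, 11, 14, 20, 29}
A △ B = (A \ B) ∪ (B \ A)
Elements in A but not B: {2, 10, 16, 17, 38}
Elements in B but not A: {8, 11, 14, 20, 29}
A △ B = {2, 8, 10, 11, 14, 16, 17, 20, 29, 38}

{2, 8, 10, 11, 14, 16, 17, 20, 29, 38}


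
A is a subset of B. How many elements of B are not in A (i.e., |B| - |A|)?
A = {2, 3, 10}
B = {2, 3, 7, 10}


Set A = {2, 3, 10}, |A| = 3
Set B = {2, 3, 7, 10}, |B| = 4
Since A ⊆ B: B \ A = {7}
|B| - |A| = 4 - 3 = 1

1


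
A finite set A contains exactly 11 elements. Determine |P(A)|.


The set has 11 elements.
The power set contains all possible subsets.
|P(A)| = 2^|A| = 2^11 = 2048

2048


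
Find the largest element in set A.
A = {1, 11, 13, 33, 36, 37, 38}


Set A = {1, 11, 13, 33, 36, 37, 38}
Elements in ascending order: 1, 11, 13, 33, 36, 37, 38
The largest element is 38.

38


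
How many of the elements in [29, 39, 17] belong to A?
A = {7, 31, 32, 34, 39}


Set A = {7, 31, 32, 34, 39}
Candidates: [29, 39, 17]
Check each candidate:
29 ∉ A, 39 ∈ A, 17 ∉ A
Count of candidates in A: 1

1


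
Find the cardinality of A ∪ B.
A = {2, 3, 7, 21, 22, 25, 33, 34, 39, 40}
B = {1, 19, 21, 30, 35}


Set A = {2, 3, 7, 21, 22, 25, 33, 34, 39, 40}, |A| = 10
Set B = {1, 19, 21, 30, 35}, |B| = 5
A ∩ B = {21}, |A ∩ B| = 1
|A ∪ B| = |A| + |B| - |A ∩ B| = 10 + 5 - 1 = 14

14


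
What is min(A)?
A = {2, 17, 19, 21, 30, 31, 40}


Set A = {2, 17, 19, 21, 30, 31, 40}
Elements in ascending order: 2, 17, 19, 21, 30, 31, 40
The smallest element is 2.

2


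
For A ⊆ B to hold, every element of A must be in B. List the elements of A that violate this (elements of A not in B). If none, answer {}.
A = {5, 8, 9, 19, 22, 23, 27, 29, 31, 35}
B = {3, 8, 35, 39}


Set A = {5, 8, 9, 19, 22, 23, 27, 29, 31, 35}
Set B = {3, 8, 35, 39}
Check each element of A against B:
5 ∉ B (include), 8 ∈ B, 9 ∉ B (include), 19 ∉ B (include), 22 ∉ B (include), 23 ∉ B (include), 27 ∉ B (include), 29 ∉ B (include), 31 ∉ B (include), 35 ∈ B
Elements of A not in B: {5, 9, 19, 22, 23, 27, 29, 31}

{5, 9, 19, 22, 23, 27, 29, 31}


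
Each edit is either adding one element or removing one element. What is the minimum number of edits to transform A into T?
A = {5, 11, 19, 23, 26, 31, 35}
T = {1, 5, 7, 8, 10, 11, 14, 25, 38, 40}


Set A = {5, 11, 19, 23, 26, 31, 35}
Set T = {1, 5, 7, 8, 10, 11, 14, 25, 38, 40}
Elements to remove from A (in A, not in T): {19, 23, 26, 31, 35} → 5 removals
Elements to add to A (in T, not in A): {1, 7, 8, 10, 14, 25, 38, 40} → 8 additions
Total edits = 5 + 8 = 13

13


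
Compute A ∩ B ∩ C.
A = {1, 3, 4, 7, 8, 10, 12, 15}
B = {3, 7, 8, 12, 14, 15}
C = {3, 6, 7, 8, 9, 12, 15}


Set A = {1, 3, 4, 7, 8, 10, 12, 15}
Set B = {3, 7, 8, 12, 14, 15}
Set C = {3, 6, 7, 8, 9, 12, 15}
First, A ∩ B = {3, 7, 8, 12, 15}
Then, (A ∩ B) ∩ C = {3, 7, 8, 12, 15}

{3, 7, 8, 12, 15}


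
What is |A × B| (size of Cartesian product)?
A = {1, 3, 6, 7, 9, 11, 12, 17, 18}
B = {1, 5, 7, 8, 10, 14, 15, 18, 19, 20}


Set A = {1, 3, 6, 7, 9, 11, 12, 17, 18} has 9 elements.
Set B = {1, 5, 7, 8, 10, 14, 15, 18, 19, 20} has 10 elements.
|A × B| = |A| × |B| = 9 × 10 = 90

90


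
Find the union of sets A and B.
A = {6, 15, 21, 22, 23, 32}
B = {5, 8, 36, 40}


Set A = {6, 15, 21, 22, 23, 32}
Set B = {5, 8, 36, 40}
A ∪ B includes all elements in either set.
Elements from A: {6, 15, 21, 22, 23, 32}
Elements from B not already included: {5, 8, 36, 40}
A ∪ B = {5, 6, 8, 15, 21, 22, 23, 32, 36, 40}

{5, 6, 8, 15, 21, 22, 23, 32, 36, 40}
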